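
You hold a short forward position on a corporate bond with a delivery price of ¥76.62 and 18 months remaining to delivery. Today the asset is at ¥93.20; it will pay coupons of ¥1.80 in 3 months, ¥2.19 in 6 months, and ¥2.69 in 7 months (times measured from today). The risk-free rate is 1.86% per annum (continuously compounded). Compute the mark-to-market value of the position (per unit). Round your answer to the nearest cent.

PV(remaining coupons) I = 1.80·e^(−0.0186·3/12) + 2.19·e^(−0.0186·6/12) + 2.69·e^(−0.0186·7/12) = 6.6223
Current forward F = (S − I)·e^(rT) = (93.20 − 6.6223)·e^(0.0186·18/12) = 86.5777 × 1.028293 = 89.0272
Value (long) = (F − K)·e^(−rT) = (89.0272 − 76.62) × 0.972486 = 12.0658
Short position value = −(long value) = -¥12.07

-¥12.07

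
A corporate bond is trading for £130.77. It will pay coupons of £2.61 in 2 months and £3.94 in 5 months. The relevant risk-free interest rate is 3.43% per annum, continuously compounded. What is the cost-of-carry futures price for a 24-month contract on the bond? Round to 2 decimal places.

PV(coupons) I = 2.61·e^(−0.0343·2/12) + 3.94·e^(−0.0343·5/12)
I = 2.5951 + 3.8841 = 6.4792
F = (S − I)·e^(rT) = (130.77 − 6.4792) · e^(0.0343·24/12)
= 124.2908 · e^0.068600 = 124.2908 × 1.071008 = £133.12

£133.12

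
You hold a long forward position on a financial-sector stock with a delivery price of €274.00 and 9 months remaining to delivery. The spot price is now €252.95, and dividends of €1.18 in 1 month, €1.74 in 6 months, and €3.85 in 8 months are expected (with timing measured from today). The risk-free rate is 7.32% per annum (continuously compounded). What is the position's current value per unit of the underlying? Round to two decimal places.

PV(remaining dividends) I = 1.18·e^(−0.0732·1/12) + 1.74·e^(−0.0732·6/12) + 3.85·e^(−0.0732·8/12) = 6.5169
Current forward F = (S − I)·e^(rT) = (252.95 − 6.5169)·e^(0.0732·9/12) = 246.4331 × 1.056435 = 260.3406
Value (long) = (F − K)·e^(−rT) = (260.3406 − 274.00) × 0.946580 = -12.9297
Value = -€12.93

-€12.93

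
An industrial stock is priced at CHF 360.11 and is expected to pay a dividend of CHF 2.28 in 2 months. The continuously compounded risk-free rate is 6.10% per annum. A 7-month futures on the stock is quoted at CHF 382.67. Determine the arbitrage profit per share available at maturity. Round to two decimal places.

CHF 11.85 per share

PV(dividends) I = 2.28·e^(−0.0610·2/12) = 2.2569
Fair futures F* = (S − I)·e^(rT) = (360.11 − 2.2569)·e^0.035583 = 357.8531 × 1.036224 = 370.8160
Market CHF 382.67 > fair 370.8160: forward overpriced → cash-and-carry (borrow at r, buy the stock and collect the dividends, short the forward).
Profit at T = |F_mkt − F*| = |382.67 − 370.8160| = CHF 11.85 per share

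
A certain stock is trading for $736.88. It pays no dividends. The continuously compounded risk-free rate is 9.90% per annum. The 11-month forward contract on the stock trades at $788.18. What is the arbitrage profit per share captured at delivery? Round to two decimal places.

$18.70 per share

Fair forward: F* = S·e^(carry·T), with carry = r = 0.0990
F* = 736.88 · e^(0.0990 × 11/12) = 736.88 · e^0.090750 = 736.88 × 1.094995 = $806.8799
Market $788.18 < fair $806.8799: forward underpriced → reverse cash-and-carry (short spot, go long the forward).
At maturity, profit = |F_mkt − F*| = |788.18 − 806.8799| = $18.70 per share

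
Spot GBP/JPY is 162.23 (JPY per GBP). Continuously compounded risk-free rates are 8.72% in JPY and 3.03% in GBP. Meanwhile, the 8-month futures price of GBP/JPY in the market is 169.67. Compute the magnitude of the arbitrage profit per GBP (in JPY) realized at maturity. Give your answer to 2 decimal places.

Fair futures: F* = S·e^(carry·T), with carry = (r_JPY − r_GBP) = 0.0872 − 0.0303 = 0.0569
F* = 162.23 · e^(0.0569 × 8/12) = 162.23 · e^0.037933 = 162.23 × 1.038662 = 168.5021
Market 169.67 > fair 168.5021: forward overpriced → cash-and-carry (buy spot, short the forward).
At maturity, profit = |F_mkt − F*| = |169.67 − 168.5021| = 1.17 per GBP (in JPY)

1.17 per GBP (in JPY)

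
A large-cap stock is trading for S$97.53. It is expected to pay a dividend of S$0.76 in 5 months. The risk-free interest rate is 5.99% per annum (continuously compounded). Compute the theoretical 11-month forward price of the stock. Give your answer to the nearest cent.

S$102.25

PV(dividends) I = 0.76·e^(−0.0599·5/12)
I = 0.7413
F = (S − I)·e^(rT) = (97.53 − 0.7413) · e^(0.0599·11/12)
= 96.7887 · e^0.054908 = 96.7887 × 1.056443 = S$102.25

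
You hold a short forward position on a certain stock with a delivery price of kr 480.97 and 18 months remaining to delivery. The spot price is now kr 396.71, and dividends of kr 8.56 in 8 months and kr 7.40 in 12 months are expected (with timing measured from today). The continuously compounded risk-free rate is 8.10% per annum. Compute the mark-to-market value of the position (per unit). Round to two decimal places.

PV(remaining dividends) I = 8.56·e^(−0.0810·8/12) + 7.40·e^(−0.0810·12/12) = 14.9343
Current forward F = (S − I)·e^(rT) = (396.71 − 14.9343)·e^(0.0810·18/12) = 381.7757 × 1.129189 = 431.0969
Value (long) = (F − K)·e^(−rT) = (431.0969 − 480.97) × 0.885591 = -44.1672
Short position value = −(long value) = kr 44.17

kr 44.17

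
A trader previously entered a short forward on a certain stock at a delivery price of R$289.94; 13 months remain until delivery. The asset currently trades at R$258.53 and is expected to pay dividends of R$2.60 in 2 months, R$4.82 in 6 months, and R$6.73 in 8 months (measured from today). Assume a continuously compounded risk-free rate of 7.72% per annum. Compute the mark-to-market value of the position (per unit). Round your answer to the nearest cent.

R$21.74

PV(remaining dividends) I = 2.60·e^(−0.0772·2/12) + 4.82·e^(−0.0772·6/12) + 6.73·e^(−0.0772·8/12) = 13.5966
Current forward F = (S − I)·e^(rT) = (258.53 − 13.5966)·e^(0.0772·13/12) = 244.9334 × 1.087230 = 266.2989
Value (long) = (F − K)·e^(−rT) = (266.2989 − 289.94) × 0.919768 = -21.7443
Short position value = −(long value) = R$21.74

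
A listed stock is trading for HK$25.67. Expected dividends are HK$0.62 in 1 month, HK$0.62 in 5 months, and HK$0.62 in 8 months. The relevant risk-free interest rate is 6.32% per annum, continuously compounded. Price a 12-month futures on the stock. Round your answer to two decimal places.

PV(dividends) I = 0.62·e^(−0.0632·1/12) + 0.62·e^(−0.0632·5/12) + 0.62·e^(−0.0632·8/12)
I = 0.6167 + 0.6039 + 0.5944 = 1.8150
F = (S − I)·e^(rT) = (25.67 − 1.8150) · e^(0.0632·12/12)
= 23.8550 · e^0.063200 = 23.8550 × 1.065240 = HK$25.41

HK$25.41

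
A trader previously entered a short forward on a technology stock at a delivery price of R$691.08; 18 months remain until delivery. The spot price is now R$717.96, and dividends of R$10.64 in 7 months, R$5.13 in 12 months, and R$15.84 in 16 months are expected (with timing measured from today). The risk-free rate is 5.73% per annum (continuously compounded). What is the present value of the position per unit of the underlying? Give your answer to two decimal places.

PV(remaining dividends) I = 10.64·e^(−0.0573·7/12) + 5.13·e^(−0.0573·12/12) + 15.84·e^(−0.0573·16/12) = 29.8094
Current forward F = (S − I)·e^(rT) = (717.96 − 29.8094)·e^(0.0573·18/12) = 688.1506 × 1.089752 = 749.9135
Value (long) = (F − K)·e^(−rT) = (749.9135 − 691.08) × 0.917640 = 53.9880
Short position value = −(long value) = -R$53.99

-R$53.99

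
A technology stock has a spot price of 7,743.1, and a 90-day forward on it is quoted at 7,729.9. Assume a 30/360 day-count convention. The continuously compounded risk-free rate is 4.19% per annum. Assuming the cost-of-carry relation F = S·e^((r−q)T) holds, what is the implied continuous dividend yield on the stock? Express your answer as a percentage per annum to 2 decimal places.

4.87%

From F = S·e^((r−q)T): (r − q) = ln(F/S)/T
ln(7729.9/7743.1) = ln(0.998295) = -0.001706
(r − q) = -0.001706 / (90/360) = -0.006824
q = r − ln(F/S)/T = 0.0419 + 0.006824 = 0.048724
q = 4.87%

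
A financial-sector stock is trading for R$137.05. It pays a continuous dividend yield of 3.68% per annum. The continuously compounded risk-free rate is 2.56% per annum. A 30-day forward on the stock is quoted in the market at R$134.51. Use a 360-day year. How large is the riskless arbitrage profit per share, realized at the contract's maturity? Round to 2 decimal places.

R$2.41 per share

Fair forward: F* = S·e^(carry·T), with carry = (r − q) = 0.0256 − 0.0368 = -0.0112
F* = 137.05 · e^(-0.0112 × 30/360) = 137.05 · e^-0.000933 = 137.05 × 0.999067 = R$136.9221
Market R$134.51 < fair R$136.9221: forward underpriced → reverse cash-and-carry (short spot, go long the forward).
At maturity, profit = |F_mkt − F*| = |134.51 − 136.9221| = R$2.41 per share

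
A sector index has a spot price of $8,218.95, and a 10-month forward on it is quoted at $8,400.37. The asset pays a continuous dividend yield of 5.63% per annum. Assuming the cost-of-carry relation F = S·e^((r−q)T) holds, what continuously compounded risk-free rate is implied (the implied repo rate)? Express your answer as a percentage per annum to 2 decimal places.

From F = S·e^((r−q)T): (r − q) = ln(F/S)/T
ln(8400.37/8218.95) = ln(1.022073) = 0.021833
(r − q) = 0.021833 / (10/12) = 0.026200
r = ln(F/S)/T + q = 0.026200 + 0.0563 = 0.082500
r = 8.25%

8.25%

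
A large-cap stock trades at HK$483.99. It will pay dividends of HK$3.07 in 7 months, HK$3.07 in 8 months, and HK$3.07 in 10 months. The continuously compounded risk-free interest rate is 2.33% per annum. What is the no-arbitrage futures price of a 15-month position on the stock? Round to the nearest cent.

HK$488.96

PV(dividends) I = 3.07·e^(−0.0233·7/12) + 3.07·e^(−0.0233·8/12) + 3.07·e^(−0.0233·10/12)
I = 3.0286 + 3.0227 + 3.0110 = 9.0623
F = (S − I)·e^(rT) = (483.99 − 9.0623) · e^(0.0233·15/12)
= 474.9277 · e^0.029125 = 474.9277 × 1.029553 = HK$488.96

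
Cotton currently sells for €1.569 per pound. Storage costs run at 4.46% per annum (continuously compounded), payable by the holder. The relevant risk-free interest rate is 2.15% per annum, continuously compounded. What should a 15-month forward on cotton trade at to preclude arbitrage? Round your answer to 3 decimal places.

€1.704 per pound

Net carry = r + u − y = 0.0215 + 0.0446 − 0.0000 = 0.0661
F = S·e^((r+u−y)T) = 1.569 · e^(0.0661 × 15/12) = 1.569 · e^0.082625
= 1.569 × 1.086134 = €1.704 per pound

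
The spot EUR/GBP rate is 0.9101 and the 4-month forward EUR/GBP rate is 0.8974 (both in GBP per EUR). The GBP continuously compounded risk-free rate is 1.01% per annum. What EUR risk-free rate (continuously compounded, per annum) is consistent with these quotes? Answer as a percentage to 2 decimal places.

5.23%

F = S·e^((r_GBP − r_EUR)T) ⇒ r_EUR = r_GBP − ln(F/S)/T
ln(0.8974/0.9101) = -0.014053; /(4/12) = -0.042159
r_EUR = 0.0101 + 0.042159 = 0.052259
r_EUR = 5.23%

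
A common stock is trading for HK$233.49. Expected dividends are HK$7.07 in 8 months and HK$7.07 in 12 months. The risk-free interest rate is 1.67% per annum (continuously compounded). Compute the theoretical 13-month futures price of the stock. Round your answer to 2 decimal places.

PV(dividends) I = 7.07·e^(−0.0167·8/12) + 7.07·e^(−0.0167·12/12)
I = 6.9917 + 6.9529 = 13.9446
F = (S − I)·e^(rT) = (233.49 − 13.9446) · e^(0.0167·13/12)
= 219.5454 · e^0.018092 = 219.5454 × 1.018257 = HK$223.55

HK$223.55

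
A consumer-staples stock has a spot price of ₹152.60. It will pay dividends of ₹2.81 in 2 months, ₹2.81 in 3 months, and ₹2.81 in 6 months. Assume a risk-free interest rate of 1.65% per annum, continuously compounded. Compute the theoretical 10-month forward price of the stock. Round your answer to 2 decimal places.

PV(dividends) I = 2.81·e^(−0.0165·2/12) + 2.81·e^(−0.0165·3/12) + 2.81·e^(−0.0165·6/12)
I = 2.8023 + 2.7984 + 2.7869 = 8.3876
F = (S − I)·e^(rT) = (152.60 − 8.3876) · e^(0.0165·10/12)
= 144.2124 · e^0.013750 = 144.2124 × 1.013845 = ₹146.21

₹146.21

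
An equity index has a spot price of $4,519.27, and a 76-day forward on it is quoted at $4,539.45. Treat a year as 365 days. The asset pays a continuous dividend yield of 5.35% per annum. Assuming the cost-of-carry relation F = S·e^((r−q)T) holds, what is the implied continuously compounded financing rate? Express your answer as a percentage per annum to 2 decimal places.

7.49%

From F = S·e^((r−q)T): (r − q) = ln(F/S)/T
ln(4539.45/4519.27) = ln(1.004465) = 0.004455
(r − q) = 0.004455 / (76/365) = 0.021396
r = ln(F/S)/T + q = 0.021396 + 0.0535 = 0.074896
r = 7.49%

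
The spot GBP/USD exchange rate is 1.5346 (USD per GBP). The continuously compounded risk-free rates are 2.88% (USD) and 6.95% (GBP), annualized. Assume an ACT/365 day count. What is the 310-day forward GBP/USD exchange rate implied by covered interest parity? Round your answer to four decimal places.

1.4825

F = S·e^((r_USD − r_GBP)T) = 1.5346 · e^((0.0288 − 0.0695) × 310/365)
= 1.5346 · e^-0.034567 = 1.5346 × 0.966024
F = 1.4825 USD per GBP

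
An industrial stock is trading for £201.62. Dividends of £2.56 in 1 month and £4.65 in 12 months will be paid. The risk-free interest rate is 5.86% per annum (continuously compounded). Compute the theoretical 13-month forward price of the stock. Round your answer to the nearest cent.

£207.45

PV(dividends) I = 2.56·e^(−0.0586·1/12) + 4.65·e^(−0.0586·12/12)
I = 2.5475 + 4.3853 = 6.9328
F = (S − I)·e^(rT) = (201.62 − 6.9328) · e^(0.0586·13/12)
= 194.6872 · e^0.063483 = 194.6872 × 1.065541 = £207.45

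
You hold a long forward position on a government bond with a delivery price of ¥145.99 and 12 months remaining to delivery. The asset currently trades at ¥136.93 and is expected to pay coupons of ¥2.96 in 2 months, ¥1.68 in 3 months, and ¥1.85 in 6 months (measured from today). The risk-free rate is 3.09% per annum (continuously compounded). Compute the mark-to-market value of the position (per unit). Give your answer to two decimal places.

PV(remaining coupons) I = 2.96·e^(−0.0309·2/12) + 1.68·e^(−0.0309·3/12) + 1.85·e^(−0.0309·6/12) = 6.4335
Current forward F = (S − I)·e^(rT) = (136.93 − 6.4335)·e^(0.0309·12/12) = 130.4965 × 1.031382 = 134.5917
Value (long) = (F − K)·e^(−rT) = (134.5917 − 145.99) × 0.969573 = -11.0515
Value = -¥11.05

-¥11.05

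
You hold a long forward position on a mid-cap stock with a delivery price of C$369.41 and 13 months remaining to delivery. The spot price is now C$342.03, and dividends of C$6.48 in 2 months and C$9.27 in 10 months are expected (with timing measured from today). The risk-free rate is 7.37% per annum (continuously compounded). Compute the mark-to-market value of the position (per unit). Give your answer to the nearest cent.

-C$14.15

PV(remaining dividends) I = 6.48·e^(−0.0737·2/12) + 9.27·e^(−0.0737·10/12) = 15.1187
Current forward F = (S − I)·e^(rT) = (342.03 − 15.1187)·e^(0.0737·13/12) = 326.9113 × 1.083116 = 354.0829
Value (long) = (F − K)·e^(−rT) = (354.0829 − 369.41) × 0.923263 = -14.1509
Value = -C$14.15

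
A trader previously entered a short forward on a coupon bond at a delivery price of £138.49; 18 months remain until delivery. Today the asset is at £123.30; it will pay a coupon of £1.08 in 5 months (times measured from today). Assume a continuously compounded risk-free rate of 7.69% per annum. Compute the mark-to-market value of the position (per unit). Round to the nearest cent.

£1.15

PV(remaining coupons) I = 1.08·e^(−0.0769·5/12) = 1.0459
Current forward F = (S − I)·e^(rT) = (123.30 − 1.0459)·e^(0.0769·18/12) = 122.2541 × 1.122266 = 137.2016
Value (long) = (F − K)·e^(−rT) = (137.2016 − 138.49) × 0.891054 = -1.1480
Short position value = −(long value) = £1.15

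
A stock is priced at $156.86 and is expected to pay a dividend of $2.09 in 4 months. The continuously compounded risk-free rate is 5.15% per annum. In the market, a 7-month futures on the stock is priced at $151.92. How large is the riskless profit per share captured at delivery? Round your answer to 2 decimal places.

PV(dividends) I = 2.09·e^(−0.0515·4/12) = 2.0544
Fair futures F* = (S − I)·e^(rT) = (156.86 − 2.0544)·e^0.030042 = 154.8056 × 1.030498 = 159.5269
Market $151.92 < fair 159.5269: forward underpriced → reverse cash-and-carry (short the stock, invest proceeds at r, pay the dividends, go long the forward).
Profit at T = |F_mkt − F*| = |151.92 − 159.5269| = $7.61 per share

$7.61 per share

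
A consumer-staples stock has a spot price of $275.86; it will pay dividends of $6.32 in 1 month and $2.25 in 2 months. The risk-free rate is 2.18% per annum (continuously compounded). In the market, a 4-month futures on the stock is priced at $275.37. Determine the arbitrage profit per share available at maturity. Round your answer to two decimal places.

$6.11 per share

PV(dividends) I = 6.32·e^(−0.0218·1/12) + 2.25·e^(−0.0218·2/12) = 8.5504
Fair futures F* = (S − I)·e^(rT) = (275.86 − 8.5504)·e^0.007267 = 267.3096 × 1.007293 = 269.2591
Market $275.37 > fair 269.2591: forward overpriced → cash-and-carry (borrow at r, buy the stock and collect the dividends, short the forward).
Profit at T = |F_mkt − F*| = |275.37 − 269.2591| = $6.11 per share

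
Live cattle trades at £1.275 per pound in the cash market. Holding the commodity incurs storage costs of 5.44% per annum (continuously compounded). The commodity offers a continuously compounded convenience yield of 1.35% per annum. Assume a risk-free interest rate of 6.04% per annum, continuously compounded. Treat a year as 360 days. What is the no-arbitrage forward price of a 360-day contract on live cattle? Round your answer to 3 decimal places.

Net carry = r + u − y = 0.0604 + 0.0544 − 0.0135 = 0.1013
F = S·e^((r+u−y)T) = 1.275 · e^(0.1013 × 360/360) = 1.275 · e^0.101300
= 1.275 × 1.106609 = £1.411 per pound

£1.411 per pound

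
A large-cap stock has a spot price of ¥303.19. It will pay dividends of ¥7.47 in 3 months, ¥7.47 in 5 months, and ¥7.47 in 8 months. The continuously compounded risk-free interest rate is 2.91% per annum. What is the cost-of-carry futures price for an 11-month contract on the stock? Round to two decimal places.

PV(dividends) I = 7.47·e^(−0.0291·3/12) + 7.47·e^(−0.0291·5/12) + 7.47·e^(−0.0291·8/12)
I = 7.4159 + 7.3800 + 7.3265 = 22.1224
F = (S − I)·e^(rT) = (303.19 − 22.1224) · e^(0.0291·11/12)
= 281.0676 · e^0.026675 = 281.0676 × 1.027034 = ¥288.67

¥288.67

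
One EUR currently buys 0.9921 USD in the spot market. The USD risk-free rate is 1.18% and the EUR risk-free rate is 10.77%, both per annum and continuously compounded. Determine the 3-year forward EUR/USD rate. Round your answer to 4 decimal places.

F = S·e^((r_USD − r_EUR)T) = 0.9921 · e^((0.0118 − 0.1077) × 3)
= 0.9921 · e^-0.287700 = 0.9921 × 0.749987
F = 0.7441 USD per EUR

0.7441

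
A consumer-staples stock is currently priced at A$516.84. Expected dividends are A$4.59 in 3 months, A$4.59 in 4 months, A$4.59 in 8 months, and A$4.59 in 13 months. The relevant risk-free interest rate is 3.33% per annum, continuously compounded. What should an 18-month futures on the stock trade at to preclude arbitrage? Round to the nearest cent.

PV(dividends) I = 4.59·e^(−0.0333·3/12) + 4.59·e^(−0.0333·4/12) + 4.59·e^(−0.0333·8/12) + 4.59·e^(−0.0333·13/12)
I = 4.5519 + 4.5393 + 4.4892 + 4.4274 = 18.0078
F = (S − I)·e^(rT) = (516.84 − 18.0078) · e^(0.0333·18/12)
= 498.8322 · e^0.049950 = 498.8322 × 1.051219 = A$524.38

A$524.38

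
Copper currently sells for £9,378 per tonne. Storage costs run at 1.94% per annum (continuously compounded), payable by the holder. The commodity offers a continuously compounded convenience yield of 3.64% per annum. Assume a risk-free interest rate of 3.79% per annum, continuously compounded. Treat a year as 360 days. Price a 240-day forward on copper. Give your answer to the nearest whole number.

Net carry = r + u − y = 0.0379 + 0.0194 − 0.0364 = 0.0209
F = S·e^((r+u−y)T) = 9378 · e^(0.0209 × 240/360) = 9378 · e^0.013933
= 9378 × 1.014031 = £9,510 per tonne

£9,510 per tonne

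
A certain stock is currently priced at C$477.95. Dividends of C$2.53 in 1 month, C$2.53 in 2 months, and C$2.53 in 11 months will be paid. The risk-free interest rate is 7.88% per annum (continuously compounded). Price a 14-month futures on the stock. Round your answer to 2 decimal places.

PV(dividends) I = 2.53·e^(−0.0788·1/12) + 2.53·e^(−0.0788·2/12) + 2.53·e^(−0.0788·11/12)
I = 2.5134 + 2.4970 + 2.3537 = 7.3641
F = (S − I)·e^(rT) = (477.95 − 7.3641) · e^(0.0788·14/12)
= 470.5859 · e^0.091933 = 470.5859 × 1.096291 = C$515.90

C$515.90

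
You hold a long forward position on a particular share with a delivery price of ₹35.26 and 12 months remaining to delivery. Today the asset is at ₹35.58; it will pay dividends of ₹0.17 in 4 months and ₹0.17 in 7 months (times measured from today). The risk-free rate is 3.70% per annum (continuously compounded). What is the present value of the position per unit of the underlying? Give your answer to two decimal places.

₹1.27

PV(remaining dividends) I = 0.17·e^(−0.0370·4/12) + 0.17·e^(−0.0370·7/12) = 0.3343
Current forward F = (S − I)·e^(rT) = (35.58 − 0.3343)·e^(0.0370·12/12) = 35.2457 × 1.037693 = 36.5742
Value (long) = (F − K)·e^(−rT) = (36.5742 − 35.26) × 0.963676 = 1.2665
Value = ₹1.27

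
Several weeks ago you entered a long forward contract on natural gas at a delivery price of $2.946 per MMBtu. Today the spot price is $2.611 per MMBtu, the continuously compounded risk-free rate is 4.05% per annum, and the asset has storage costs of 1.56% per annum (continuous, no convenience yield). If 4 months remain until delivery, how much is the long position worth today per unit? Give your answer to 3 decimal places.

-$0.282 per MMBtu

Current fair forward for the remaining 4 months: F = S·e^((r + u)·T), (r + u) = 0.0405 + 0.0156 = 0.0561
F = 2.611 · e^(0.0561 × 4/12) = 2.611 × 1.018876 = 2.6603
Value of long forward = (F − K)·e^(−rT) = (2.6603 − 2.946) · e^(−0.0405·4/12)
= -0.2857 × 0.986591 = -0.282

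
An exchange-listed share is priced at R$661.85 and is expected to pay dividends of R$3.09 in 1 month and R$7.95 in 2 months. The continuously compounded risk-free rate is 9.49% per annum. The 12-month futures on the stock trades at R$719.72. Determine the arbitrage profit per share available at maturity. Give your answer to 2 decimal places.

R$3.96 per share

PV(dividends) I = 3.09·e^(−0.0949·1/12) + 7.95·e^(−0.0949·2/12) = 10.8909
Fair futures F* = (S − I)·e^(rT) = (661.85 − 10.8909)·e^0.094900 = 650.9591 × 1.099549 = 715.7614
Market R$719.72 > fair 715.7614: forward overpriced → cash-and-carry (borrow at r, buy the stock and collect the dividends, short the forward).
Profit at T = |F_mkt − F*| = |719.72 − 715.7614| = R$3.96 per share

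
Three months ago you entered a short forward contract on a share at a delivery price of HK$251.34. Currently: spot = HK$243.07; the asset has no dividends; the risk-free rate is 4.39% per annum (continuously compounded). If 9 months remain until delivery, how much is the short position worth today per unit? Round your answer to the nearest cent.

HK$0.13

Current fair forward for the remaining 9 months: F = S·e^(r·T), r = 0.0439
F = 243.07 · e^(0.0439 × 9/12) = 243.07 × 1.033473 = 251.2063
Value of long forward = (F − K)·e^(−rT) = (251.2063 − 251.34) · e^(−0.0439·9/12)
= -0.1337 × 0.967611 = -0.13
Short position value = −(long value) = HK$0.13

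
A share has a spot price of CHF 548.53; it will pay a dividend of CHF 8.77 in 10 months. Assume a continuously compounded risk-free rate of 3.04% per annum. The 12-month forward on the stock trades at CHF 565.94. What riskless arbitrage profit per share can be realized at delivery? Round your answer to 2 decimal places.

PV(dividends) I = 8.77·e^(−0.0304·10/12) = 8.5506
Fair forward F* = (S − I)·e^(rT) = (548.53 − 8.5506)·e^0.030400 = 539.9794 × 1.030867 = 556.6469
Market CHF 565.94 > fair 556.6469: forward overpriced → cash-and-carry (borrow at r, buy the stock and collect the dividends, short the forward).
Profit at T = |F_mkt − F*| = |565.94 − 556.6469| = CHF 9.29 per share

CHF 9.29 per share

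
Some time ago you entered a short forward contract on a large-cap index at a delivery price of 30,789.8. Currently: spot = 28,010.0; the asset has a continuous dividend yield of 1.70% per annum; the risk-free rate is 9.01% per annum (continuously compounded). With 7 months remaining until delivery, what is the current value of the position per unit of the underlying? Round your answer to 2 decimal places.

1479.72

Current fair forward for the remaining 7 months: F = S·e^((r − q)·T), (r − q) = 0.0901 − 0.0170 = 0.0731
F = 28010.0 · e^(0.0731 × 7/12) = 28010.0 × 1.04356388 = 29230.2243
Value of long forward = (F − K)·e^(−rT) = (29230.2243 − 30789.8) · e^(−0.0901·7/12)
= -1559.5757 × 0.94879897 = -1479.72
Short position value = −(long value) = 1479.72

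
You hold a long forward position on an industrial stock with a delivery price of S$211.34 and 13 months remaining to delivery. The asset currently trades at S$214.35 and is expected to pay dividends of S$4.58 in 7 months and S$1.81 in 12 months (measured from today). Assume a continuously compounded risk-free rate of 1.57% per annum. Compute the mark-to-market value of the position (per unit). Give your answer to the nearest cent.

S$0.25

PV(remaining dividends) I = 4.58·e^(−0.0157·7/12) + 1.81·e^(−0.0157·12/12) = 6.3201
Current forward F = (S − I)·e^(rT) = (214.35 − 6.3201)·e^(0.0157·13/12) = 208.0299 × 1.017154 = 211.5984
Value (long) = (F − K)·e^(−rT) = (211.5984 − 211.34) × 0.983135 = 0.2540
Value = S$0.25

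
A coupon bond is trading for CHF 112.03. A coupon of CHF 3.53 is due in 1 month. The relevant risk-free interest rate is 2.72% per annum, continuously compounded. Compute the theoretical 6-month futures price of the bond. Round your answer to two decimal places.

PV(coupons) I = 3.53·e^(−0.0272·1/12)
I = 3.5220
F = (S − I)·e^(rT) = (112.03 − 3.5220) · e^(0.0272·6/12)
= 108.5080 · e^0.013600 = 108.5080 × 1.013693 = CHF 109.99

CHF 109.99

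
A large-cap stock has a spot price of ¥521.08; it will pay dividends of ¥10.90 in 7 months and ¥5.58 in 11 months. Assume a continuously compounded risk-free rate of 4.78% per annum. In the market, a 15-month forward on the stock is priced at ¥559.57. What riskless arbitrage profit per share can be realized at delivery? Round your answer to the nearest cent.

PV(dividends) I = 10.90·e^(−0.0478·7/12) + 5.58·e^(−0.0478·11/12) = 15.9411
Fair forward F* = (S − I)·e^(rT) = (521.08 − 15.9411)·e^0.059750 = 505.1389 × 1.061571 = 536.2408
Market ¥559.57 > fair 536.2408: forward overpriced → cash-and-carry (borrow at r, buy the stock and collect the dividends, short the forward).
Profit at T = |F_mkt − F*| = |559.57 − 536.2408| = ¥23.33 per share

¥23.33 per share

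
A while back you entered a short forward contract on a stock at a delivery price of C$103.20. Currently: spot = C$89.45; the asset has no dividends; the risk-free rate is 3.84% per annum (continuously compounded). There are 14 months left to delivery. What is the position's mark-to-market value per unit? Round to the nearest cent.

Current fair forward for the remaining 14 months: F = S·e^(r·T), r = 0.0384
F = 89.45 · e^(0.0384 × 14/12) = 89.45 × 1.045819 = 93.5485
Value of long forward = (F − K)·e^(−rT) = (93.5485 − 103.20) · e^(−0.0384·14/12)
= -9.6515 × 0.956189 = -9.23
Short position value = −(long value) = C$9.23

C$9.23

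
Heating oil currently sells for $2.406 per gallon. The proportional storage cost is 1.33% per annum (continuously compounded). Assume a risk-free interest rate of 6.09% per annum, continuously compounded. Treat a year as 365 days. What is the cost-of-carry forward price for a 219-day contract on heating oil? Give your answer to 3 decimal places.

Net carry = r + u − y = 0.0609 + 0.0133 − 0.0000 = 0.0742
F = S·e^((r+u−y)T) = 2.406 · e^(0.0742 × 219/365) = 2.406 · e^0.044520
= 2.406 × 1.045526 = $2.516 per gallon

$2.516 per gallon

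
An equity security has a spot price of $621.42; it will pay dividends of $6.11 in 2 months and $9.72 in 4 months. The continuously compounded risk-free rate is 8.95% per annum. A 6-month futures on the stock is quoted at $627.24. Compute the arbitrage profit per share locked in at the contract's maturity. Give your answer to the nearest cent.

PV(dividends) I = 6.11·e^(−0.0895·2/12) + 9.72·e^(−0.0895·4/12) = 15.4538
Fair futures F* = (S − I)·e^(rT) = (621.42 − 15.4538)·e^0.044750 = 605.9662 × 1.045766 = 633.6988
Market $627.24 < fair 633.6988: forward underpriced → reverse cash-and-carry (short the stock, invest proceeds at r, pay the dividends, go long the forward).
Profit at T = |F_mkt − F*| = |627.24 − 633.6988| = $6.46 per share

$6.46 per share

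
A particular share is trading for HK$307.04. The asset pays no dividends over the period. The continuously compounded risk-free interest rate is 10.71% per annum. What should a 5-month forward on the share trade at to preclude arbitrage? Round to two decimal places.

F = S·e^(rT) = 307.04 · e^(0.1071 × 5/12)
= 307.04 · e^0.044625 = 307.04 × 1.045636
F = HK$321.05

HK$321.05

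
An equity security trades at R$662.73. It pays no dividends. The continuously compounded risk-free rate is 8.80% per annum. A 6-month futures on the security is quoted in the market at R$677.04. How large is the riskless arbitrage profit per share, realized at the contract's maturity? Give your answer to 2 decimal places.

Fair futures: F* = S·e^(carry·T), with carry = r = 0.0880
F* = 662.73 · e^(0.0880 × 6/12) = 662.73 · e^0.044000 = 662.73 × 1.044982 = R$692.5409
Market R$677.04 < fair R$692.5409: forward underpriced → reverse cash-and-carry (short spot, go long the forward).
At maturity, profit = |F_mkt − F*| = |677.04 − 692.5409| = R$15.50 per share

R$15.50 per share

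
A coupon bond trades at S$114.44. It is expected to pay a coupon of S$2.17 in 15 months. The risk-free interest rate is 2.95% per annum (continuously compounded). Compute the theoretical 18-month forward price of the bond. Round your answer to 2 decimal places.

S$117.43

PV(coupons) I = 2.17·e^(−0.0295·15/12)
I = 2.0914
F = (S − I)·e^(rT) = (114.44 − 2.0914) · e^(0.0295·18/12)
= 112.3486 · e^0.044250 = 112.3486 × 1.045244 = S$117.43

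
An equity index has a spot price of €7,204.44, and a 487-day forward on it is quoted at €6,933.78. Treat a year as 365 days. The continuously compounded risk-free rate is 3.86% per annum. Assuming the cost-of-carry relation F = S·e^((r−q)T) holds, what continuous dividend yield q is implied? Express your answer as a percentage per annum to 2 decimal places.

6.73%

From F = S·e^((r−q)T): (r − q) = ln(F/S)/T
ln(6933.78/7204.44) = ln(0.962432) = -0.038292
(r − q) = -0.038292 / (487/365) = -0.028699
q = r − ln(F/S)/T = 0.0386 + 0.028699 = 0.067299
q = 6.73%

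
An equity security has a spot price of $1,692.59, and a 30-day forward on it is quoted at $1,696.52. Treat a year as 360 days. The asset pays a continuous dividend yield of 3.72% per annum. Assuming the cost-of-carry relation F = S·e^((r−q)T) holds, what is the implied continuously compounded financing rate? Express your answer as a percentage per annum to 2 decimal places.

From F = S·e^((r−q)T): (r − q) = ln(F/S)/T
ln(1696.52/1692.59) = ln(1.002322) = 0.002319
(r − q) = 0.002319 / (30/360) = 0.027828
r = ln(F/S)/T + q = 0.027828 + 0.0372 = 0.065028
r = 6.50%

6.50%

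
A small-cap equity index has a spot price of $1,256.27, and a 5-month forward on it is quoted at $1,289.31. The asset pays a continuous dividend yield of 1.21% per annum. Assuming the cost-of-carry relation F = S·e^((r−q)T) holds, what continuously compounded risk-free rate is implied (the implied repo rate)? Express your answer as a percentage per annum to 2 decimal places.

From F = S·e^((r−q)T): (r − q) = ln(F/S)/T
ln(1289.31/1256.27) = ln(1.026300) = 0.025960
(r − q) = 0.025960 / (5/12) = 0.062304
r = ln(F/S)/T + q = 0.062304 + 0.0121 = 0.074404
r = 7.44%

7.44%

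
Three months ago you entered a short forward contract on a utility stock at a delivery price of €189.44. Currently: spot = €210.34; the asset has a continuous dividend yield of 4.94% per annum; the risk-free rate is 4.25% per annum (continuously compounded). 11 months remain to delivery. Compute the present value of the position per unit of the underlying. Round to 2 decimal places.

Current fair forward for the remaining 11 months: F = S·e^((r − q)·T), (r − q) = 0.0425 − 0.0494 = -0.0069
F = 210.34 · e^(-0.0069 × 11/12) = 210.34 × 0.993695 = 209.0138
Value of long forward = (F − K)·e^(−rT) = (209.0138 − 189.44) · e^(−0.0425·11/12)
= 19.5738 × 0.961791 = 18.83
Short position value = −(long value) = -€18.83

-€18.83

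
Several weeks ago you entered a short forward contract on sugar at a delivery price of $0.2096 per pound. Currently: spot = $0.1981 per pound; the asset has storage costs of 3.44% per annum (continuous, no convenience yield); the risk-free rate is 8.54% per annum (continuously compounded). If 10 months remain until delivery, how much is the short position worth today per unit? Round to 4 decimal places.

-$0.0087 per pound

Current fair forward for the remaining 10 months: F = S·e^((r + u)·T), (r + u) = 0.0854 + 0.0344 = 0.1198
F = 0.1981 · e^(0.1198 × 10/12) = 0.1981 × 1.104987 = 0.2189
Value of long forward = (F − K)·e^(−rT) = (0.2189 − 0.2096) · e^(−0.0854·10/12)
= 0.0093 × 0.931307 = 0.0087
Short position value = −(long value) = -$0.0087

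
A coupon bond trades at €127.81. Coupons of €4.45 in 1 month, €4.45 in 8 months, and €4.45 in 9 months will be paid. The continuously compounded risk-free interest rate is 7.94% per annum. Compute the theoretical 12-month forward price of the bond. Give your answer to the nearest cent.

€124.48

PV(coupons) I = 4.45·e^(−0.0794·1/12) + 4.45·e^(−0.0794·8/12) + 4.45·e^(−0.0794·9/12)
I = 4.4207 + 4.2206 + 4.1927 = 12.8340
F = (S − I)·e^(rT) = (127.81 − 12.8340) · e^(0.0794·12/12)
= 114.9760 · e^0.079400 = 114.9760 × 1.082637 = €124.48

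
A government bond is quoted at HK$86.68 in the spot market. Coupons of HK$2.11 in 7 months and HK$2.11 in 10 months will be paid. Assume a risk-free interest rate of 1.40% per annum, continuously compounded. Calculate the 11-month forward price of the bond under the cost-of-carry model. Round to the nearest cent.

HK$83.57

PV(coupons) I = 2.11·e^(−0.0140·7/12) + 2.11·e^(−0.0140·10/12)
I = 2.0928 + 2.0855 = 4.1783
F = (S − I)·e^(rT) = (86.68 − 4.1783) · e^(0.0140·11/12)
= 82.5017 · e^0.012833 = 82.5017 × 1.012916 = HK$83.57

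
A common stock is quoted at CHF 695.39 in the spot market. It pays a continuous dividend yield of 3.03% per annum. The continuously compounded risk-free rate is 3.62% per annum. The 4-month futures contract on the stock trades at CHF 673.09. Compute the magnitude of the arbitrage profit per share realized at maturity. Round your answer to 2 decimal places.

CHF 23.67 per share

Fair futures: F* = S·e^(carry·T), with carry = (r − q) = 0.0362 − 0.0303 = 0.0059
F* = 695.39 · e^(0.0059 × 4/12) = 695.39 · e^0.001967 = 695.39 × 1.001969 = CHF 696.7592
Market CHF 673.09 < fair CHF 696.7592: forward underpriced → reverse cash-and-carry (short spot, go long the forward).
At maturity, profit = |F_mkt − F*| = |673.09 − 696.7592| = CHF 23.67 per share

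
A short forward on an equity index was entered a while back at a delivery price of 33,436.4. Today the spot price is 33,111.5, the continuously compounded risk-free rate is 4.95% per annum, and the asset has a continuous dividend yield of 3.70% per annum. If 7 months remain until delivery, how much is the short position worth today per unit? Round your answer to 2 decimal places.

80.23

Current fair forward for the remaining 7 months: F = S·e^((r − q)·T), (r − q) = 0.0495 − 0.0370 = 0.0125
F = 33111.5 · e^(0.0125 × 7/12) = 33111.5 × 1.00731832 = 33353.8206
Value of long forward = (F − K)·e^(−rT) = (33353.8206 − 33436.4) · e^(−0.0495·7/12)
= -82.5794 × 0.97153790 = -80.23
Short position value = −(long value) = 80.23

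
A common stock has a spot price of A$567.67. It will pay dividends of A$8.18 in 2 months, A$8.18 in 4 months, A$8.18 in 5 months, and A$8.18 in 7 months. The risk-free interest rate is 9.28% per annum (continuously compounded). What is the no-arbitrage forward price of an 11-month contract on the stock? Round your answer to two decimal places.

A$583.66

PV(dividends) I = 8.18·e^(−0.0928·2/12) + 8.18·e^(−0.0928·4/12) + 8.18·e^(−0.0928·5/12) + 8.18·e^(−0.0928·7/12)
I = 8.0545 + 7.9308 + 7.8697 + 7.7490 = 31.6040
F = (S − I)·e^(rT) = (567.67 − 31.6040) · e^(0.0928·11/12)
= 536.0660 · e^0.085067 = 536.0660 × 1.088790 = A$583.66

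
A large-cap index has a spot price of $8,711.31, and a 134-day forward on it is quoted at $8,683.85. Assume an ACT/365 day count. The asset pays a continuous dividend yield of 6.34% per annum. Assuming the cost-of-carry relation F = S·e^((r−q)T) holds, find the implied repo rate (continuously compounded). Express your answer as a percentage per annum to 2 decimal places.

5.48%

From F = S·e^((r−q)T): (r − q) = ln(F/S)/T
ln(8683.85/8711.31) = ln(0.996848) = -0.003157
(r − q) = -0.003157 / (134/365) = -0.008599
r = ln(F/S)/T + q = -0.008599 + 0.0634 = 0.054801
r = 5.48%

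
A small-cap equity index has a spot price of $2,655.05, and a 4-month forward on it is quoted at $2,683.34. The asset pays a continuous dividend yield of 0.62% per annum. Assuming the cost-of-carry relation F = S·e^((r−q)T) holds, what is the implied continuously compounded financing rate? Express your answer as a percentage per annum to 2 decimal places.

From F = S·e^((r−q)T): (r − q) = ln(F/S)/T
ln(2683.34/2655.05) = ln(1.010655) = 0.010599
(r − q) = 0.010599 / (4/12) = 0.031797
r = ln(F/S)/T + q = 0.031797 + 0.0062 = 0.037997
r = 3.80%

3.80%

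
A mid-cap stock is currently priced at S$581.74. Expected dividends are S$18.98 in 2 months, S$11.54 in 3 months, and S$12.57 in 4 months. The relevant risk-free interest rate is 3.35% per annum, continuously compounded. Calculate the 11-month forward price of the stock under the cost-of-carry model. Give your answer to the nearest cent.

S$555.80

PV(dividends) I = 18.98·e^(−0.0335·2/12) + 11.54·e^(−0.0335·3/12) + 12.57·e^(−0.0335·4/12)
I = 18.8743 + 11.4438 + 12.4304 = 42.7485
F = (S − I)·e^(rT) = (581.74 − 42.7485) · e^(0.0335·11/12)
= 538.9915 · e^0.030708 = 538.9915 × 1.031184 = S$555.80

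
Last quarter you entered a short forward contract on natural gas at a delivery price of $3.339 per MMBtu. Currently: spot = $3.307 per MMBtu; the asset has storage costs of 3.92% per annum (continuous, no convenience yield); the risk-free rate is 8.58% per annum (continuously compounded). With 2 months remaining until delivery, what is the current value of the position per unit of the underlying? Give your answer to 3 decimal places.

Current fair forward for the remaining 2 months: F = S·e^((r + u)·T), (r + u) = 0.0858 + 0.0392 = 0.1250
F = 3.307 · e^(0.1250 × 2/12) = 3.307 × 1.021052 = 3.3766
Value of long forward = (F − K)·e^(−rT) = (3.3766 − 3.339) · e^(−0.0858·2/12)
= 0.0376 × 0.985802 = 0.037
Short position value = −(long value) = -$0.037

-$0.037 per MMBtu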